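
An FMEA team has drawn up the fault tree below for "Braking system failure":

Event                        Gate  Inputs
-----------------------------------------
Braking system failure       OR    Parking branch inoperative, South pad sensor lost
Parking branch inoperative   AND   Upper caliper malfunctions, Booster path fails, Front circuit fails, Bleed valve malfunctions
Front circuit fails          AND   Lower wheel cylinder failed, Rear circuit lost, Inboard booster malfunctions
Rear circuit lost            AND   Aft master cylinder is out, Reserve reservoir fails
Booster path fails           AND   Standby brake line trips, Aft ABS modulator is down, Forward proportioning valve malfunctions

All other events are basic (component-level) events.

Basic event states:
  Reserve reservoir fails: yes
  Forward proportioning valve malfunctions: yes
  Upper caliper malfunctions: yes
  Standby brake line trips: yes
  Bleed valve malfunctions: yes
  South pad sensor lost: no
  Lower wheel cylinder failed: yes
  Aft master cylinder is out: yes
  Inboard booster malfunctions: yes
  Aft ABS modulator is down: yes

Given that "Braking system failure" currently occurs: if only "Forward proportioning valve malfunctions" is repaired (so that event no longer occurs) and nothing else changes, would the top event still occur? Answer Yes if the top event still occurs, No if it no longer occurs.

No

Counterfactual: set "Forward proportioning valve malfunctions" to not occurred.
Booster path fails [AND]: Standby brake line trips=occurs, Aft ABS modulator is down=occurs, Forward proportioning valve malfunctions=not → not all inputs occur → does not occur.
Rear circuit lost [AND]: Aft master cylinder is out=occurs, Reserve reservoir fails=occurs → all inputs occur → occurs.
Front circuit fails [AND]: Lower wheel cylinder failed=occurs, Rear circuit lost=occurs, Inboard booster malfunctions=occurs → all inputs occur → occurs.
Parking branch inoperative [AND]: Upper caliper malfunctions=occurs, Booster path fails=not, Front circuit fails=occurs, Bleed valve malfunctions=occurs → not all inputs occur → does not occur.
Braking system failure [OR]: Parking branch inoperative=not, South pad sensor lost=not → no input occurs → does not occur.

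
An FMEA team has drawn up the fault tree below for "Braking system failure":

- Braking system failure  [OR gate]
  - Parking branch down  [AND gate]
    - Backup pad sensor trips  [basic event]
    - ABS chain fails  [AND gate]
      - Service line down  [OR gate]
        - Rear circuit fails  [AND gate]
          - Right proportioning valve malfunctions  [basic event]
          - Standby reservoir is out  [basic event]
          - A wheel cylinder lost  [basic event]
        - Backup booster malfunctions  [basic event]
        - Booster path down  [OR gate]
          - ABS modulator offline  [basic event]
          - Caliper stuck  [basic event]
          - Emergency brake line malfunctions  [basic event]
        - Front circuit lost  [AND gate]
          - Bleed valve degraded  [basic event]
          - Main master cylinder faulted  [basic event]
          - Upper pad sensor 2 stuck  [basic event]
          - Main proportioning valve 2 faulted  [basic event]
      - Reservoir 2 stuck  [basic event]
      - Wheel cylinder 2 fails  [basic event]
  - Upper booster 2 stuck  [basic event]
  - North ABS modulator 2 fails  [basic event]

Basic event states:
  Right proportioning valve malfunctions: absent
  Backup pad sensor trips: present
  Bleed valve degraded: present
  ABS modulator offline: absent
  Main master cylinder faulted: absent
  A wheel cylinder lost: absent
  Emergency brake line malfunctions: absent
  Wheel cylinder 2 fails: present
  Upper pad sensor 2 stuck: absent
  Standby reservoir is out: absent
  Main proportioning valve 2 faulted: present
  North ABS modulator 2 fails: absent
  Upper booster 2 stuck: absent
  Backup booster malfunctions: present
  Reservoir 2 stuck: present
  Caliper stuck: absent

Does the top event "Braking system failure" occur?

Yes

Rear circuit fails [AND]: Right proportioning valve malfunctions=not, Standby reservoir is out=not, A wheel cylinder lost=not → not all inputs occur → does not occur.
Booster path down [OR]: ABS modulator offline=not, Caliper stuck=not, Emergency brake line malfunctions=not → no input occurs → does not occur.
Front circuit lost [AND]: Bleed valve degraded=occurs, Main master cylinder faulted=not, Upper pad sensor 2 stuck=not, Main proportioning valve 2 faulted=occurs → not all inputs occur → does not occur.
Service line down [OR]: Rear circuit fails=not, Backup booster malfunctions=occurs, Booster path down=not, Front circuit lost=not → at least one input occurs → occurs.
ABS chain fails [AND]: Service line down=occurs, Reservoir 2 stuck=occurs, Wheel cylinder 2 fails=occurs → all inputs occur → occurs.
Parking branch down [AND]: Backup pad sensor trips=occurs, ABS chain fails=occurs → all inputs occur → occurs.
Braking system failure [OR]: Parking branch down=occurs, Upper booster 2 stuck=not, North ABS modulator 2 fails=not → at least one input occurs → occurs.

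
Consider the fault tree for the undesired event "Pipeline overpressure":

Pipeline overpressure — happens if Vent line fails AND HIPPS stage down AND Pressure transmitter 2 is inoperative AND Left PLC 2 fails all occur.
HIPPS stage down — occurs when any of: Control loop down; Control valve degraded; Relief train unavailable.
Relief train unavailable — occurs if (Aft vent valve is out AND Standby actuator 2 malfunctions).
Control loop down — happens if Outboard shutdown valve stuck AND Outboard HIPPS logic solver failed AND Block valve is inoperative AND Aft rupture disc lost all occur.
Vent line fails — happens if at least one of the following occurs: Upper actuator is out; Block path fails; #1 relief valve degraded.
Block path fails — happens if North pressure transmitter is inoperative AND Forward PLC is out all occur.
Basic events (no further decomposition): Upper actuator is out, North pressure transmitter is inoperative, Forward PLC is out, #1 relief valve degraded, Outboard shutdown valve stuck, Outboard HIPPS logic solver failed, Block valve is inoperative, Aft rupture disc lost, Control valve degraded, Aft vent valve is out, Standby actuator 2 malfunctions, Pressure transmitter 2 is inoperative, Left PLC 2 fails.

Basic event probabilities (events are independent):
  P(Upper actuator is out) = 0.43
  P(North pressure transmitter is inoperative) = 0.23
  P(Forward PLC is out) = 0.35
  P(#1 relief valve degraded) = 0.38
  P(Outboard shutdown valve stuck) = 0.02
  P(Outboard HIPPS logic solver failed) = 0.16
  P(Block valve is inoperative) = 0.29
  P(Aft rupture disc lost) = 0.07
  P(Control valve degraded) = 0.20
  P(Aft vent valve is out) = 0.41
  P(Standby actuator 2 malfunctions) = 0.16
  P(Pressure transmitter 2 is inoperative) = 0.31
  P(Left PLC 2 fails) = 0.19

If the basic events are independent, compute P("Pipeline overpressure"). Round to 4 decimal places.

0.0100

P(Block path fails) [AND] = 0.23 × 0.35 = 0.080500
P(Vent line fails) [OR] = 1 − (1−0.43) × (1−0.080500) × (1−0.38) = 0.675049
P(Control loop down) [AND] = 0.02 × 0.16 × 0.29 × 0.07 = 0.000065
P(Relief train unavailable) [AND] = 0.41 × 0.16 = 0.065600
P(HIPPS stage down) [OR] = 1 − (1−0.000065) × (1−0.20) × (1−0.065600) = 0.252529
P(Pipeline overpressure) [AND] = 0.675049 × 0.252529 × 0.31 × 0.19 = 0.010041
Rounded to 4 decimal places: P(Pipeline overpressure) ≈ 0.0100.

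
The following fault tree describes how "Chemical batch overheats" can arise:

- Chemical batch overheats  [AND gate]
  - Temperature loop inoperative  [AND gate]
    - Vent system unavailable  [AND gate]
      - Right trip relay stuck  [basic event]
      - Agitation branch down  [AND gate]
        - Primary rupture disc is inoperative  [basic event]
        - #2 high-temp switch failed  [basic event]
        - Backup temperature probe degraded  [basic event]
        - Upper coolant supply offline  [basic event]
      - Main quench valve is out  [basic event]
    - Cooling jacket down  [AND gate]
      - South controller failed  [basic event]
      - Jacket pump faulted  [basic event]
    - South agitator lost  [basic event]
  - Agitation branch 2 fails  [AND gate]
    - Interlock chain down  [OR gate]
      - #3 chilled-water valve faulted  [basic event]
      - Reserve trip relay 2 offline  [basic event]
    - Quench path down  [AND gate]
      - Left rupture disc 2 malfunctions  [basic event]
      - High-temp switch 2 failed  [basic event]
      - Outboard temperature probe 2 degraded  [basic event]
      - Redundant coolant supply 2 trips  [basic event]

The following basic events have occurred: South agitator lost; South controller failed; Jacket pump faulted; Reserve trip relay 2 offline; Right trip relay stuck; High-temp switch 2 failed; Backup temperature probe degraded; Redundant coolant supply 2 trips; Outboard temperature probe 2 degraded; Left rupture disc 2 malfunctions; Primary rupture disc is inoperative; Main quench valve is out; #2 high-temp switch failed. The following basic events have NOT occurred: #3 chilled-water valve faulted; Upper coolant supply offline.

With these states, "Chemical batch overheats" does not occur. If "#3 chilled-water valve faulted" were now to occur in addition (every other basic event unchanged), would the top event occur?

No

Counterfactual: set "#3 chilled-water valve faulted" to occurred.
Agitation branch down [AND]: Primary rupture disc is inoperative=occurs, #2 high-temp switch failed=occurs, Backup temperature probe degraded=occurs, Upper coolant supply offline=not → not all inputs occur → does not occur.
Vent system unavailable [AND]: Right trip relay stuck=occurs, Agitation branch down=not, Main quench valve is out=occurs → not all inputs occur → does not occur.
Cooling jacket down [AND]: South controller failed=occurs, Jacket pump faulted=occurs → all inputs occur → occurs.
Temperature loop inoperative [AND]: Vent system unavailable=not, Cooling jacket down=occurs, South agitator lost=occurs → not all inputs occur → does not occur.
Interlock chain down [OR]: #3 chilled-water valve faulted=occurs, Reserve trip relay 2 offline=occurs → at least one input occurs → occurs.
Quench path down [AND]: Left rupture disc 2 malfunctions=occurs, High-temp switch 2 failed=occurs, Outboard temperature probe 2 degraded=occurs, Redundant coolant supply 2 trips=occurs → all inputs occur → occurs.
Agitation branch 2 fails [AND]: Interlock chain down=occurs, Quench path down=occurs → all inputs occur → occurs.
Chemical batch overheats [AND]: Temperature loop inoperative=not, Agitation branch 2 fails=occurs → not all inputs occur → does not occur.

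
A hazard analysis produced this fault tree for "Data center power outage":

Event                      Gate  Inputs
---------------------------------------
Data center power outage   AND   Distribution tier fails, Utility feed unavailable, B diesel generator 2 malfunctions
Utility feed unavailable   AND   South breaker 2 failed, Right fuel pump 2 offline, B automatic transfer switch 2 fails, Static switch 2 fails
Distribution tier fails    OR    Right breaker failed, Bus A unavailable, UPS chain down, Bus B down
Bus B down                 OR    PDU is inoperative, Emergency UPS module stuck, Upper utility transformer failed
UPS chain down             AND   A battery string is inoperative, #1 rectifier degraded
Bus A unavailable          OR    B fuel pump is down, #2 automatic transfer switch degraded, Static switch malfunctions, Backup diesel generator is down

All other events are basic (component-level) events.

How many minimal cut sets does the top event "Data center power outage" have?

Bus A unavailable [OR]: union of children's cut sets → 4 cut set(s).
UPS chain down [AND]: one cut set from each child combined → 1 × 1 = 1 cut set(s).
Bus B down [OR]: union of children's cut sets → 3 cut set(s).
Distribution tier fails [OR]: union of children's cut sets → 9 cut set(s).
Utility feed unavailable [AND]: one cut set from each child combined → 1 × 1 × 1 × 1 = 1 cut set(s).
Data center power outage [AND]: one cut set from each child combined → 9 × 1 × 1 = 9 cut set(s).
Minimal cut sets: {B automatic transfer switch 2 fails, B diesel generator 2 malfunctions, Right breaker failed, Right fuel pump 2 offline, South breaker 2 failed, Static switch 2 fails}; {B automatic transfer switch 2 fails, B diesel generator 2 malfunctions, B fuel pump is down, Right fuel pump 2 offline, South breaker 2 failed, Static switch 2 fails}; {#2 automatic transfer switch degraded, B automatic transfer switch 2 fails, B diesel generator 2 malfunctions, Right fuel pump 2 offline, South breaker 2 failed, Static switch 2 fails}; {B automatic transfer switch 2 fails, B diesel generator 2 malfunctions, Right fuel pump 2 offline, South breaker 2 failed, Static switch 2 fails, Static switch malfunctions}; {B automatic transfer switch 2 fails, B diesel generator 2 malfunctions, Backup diesel generator is down, Right fuel pump 2 offline, South breaker 2 failed, Static switch 2 fails}; {#1 rectifier degraded, A battery string is inoperative, B automatic transfer switch 2 fails, B diesel generator 2 malfunctions, Right fuel pump 2 offline, South breaker 2 failed, Static switch 2 fails}; {B automatic transfer switch 2 fails, B diesel generator 2 malfunctions, PDU is inoperative, Right fuel pump 2 offline, South breaker 2 failed, Static switch 2 fails}; {B automatic transfer switch 2 fails, B diesel generator 2 malfunctions, Emergency UPS module stuck, Right fuel pump 2 offline, South breaker 2 failed, Static switch 2 fails}; {B automatic transfer switch 2 fails, B diesel generator 2 malfunctions, Right fuel pump 2 offline, South breaker 2 failed, Static switch 2 fails, Upper utility transformer failed}.

9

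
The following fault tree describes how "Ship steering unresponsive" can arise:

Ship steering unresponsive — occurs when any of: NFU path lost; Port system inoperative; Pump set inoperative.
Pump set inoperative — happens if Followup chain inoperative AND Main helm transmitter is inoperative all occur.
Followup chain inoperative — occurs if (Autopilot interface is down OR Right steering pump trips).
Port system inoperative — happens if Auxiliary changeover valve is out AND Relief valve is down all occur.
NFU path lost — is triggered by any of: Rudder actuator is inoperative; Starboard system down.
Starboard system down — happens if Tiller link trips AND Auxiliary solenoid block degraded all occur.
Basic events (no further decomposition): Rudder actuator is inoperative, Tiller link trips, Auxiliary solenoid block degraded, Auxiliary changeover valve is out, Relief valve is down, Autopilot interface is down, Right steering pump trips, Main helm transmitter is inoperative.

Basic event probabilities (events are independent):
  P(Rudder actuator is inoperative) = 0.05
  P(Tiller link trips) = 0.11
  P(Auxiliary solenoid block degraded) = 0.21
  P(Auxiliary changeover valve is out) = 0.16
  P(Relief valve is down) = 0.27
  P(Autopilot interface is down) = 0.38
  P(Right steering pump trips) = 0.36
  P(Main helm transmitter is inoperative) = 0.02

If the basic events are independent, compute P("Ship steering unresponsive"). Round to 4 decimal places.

0.1227

P(Starboard system down) [AND] = 0.11 × 0.21 = 0.023100
P(NFU path lost) [OR] = 1 − (1−0.05) × (1−0.023100) = 0.071945
P(Port system inoperative) [AND] = 0.16 × 0.27 = 0.043200
P(Followup chain inoperative) [OR] = 1 − (1−0.38) × (1−0.36) = 0.603200
P(Pump set inoperative) [AND] = 0.603200 × 0.02 = 0.012064
P(Ship steering unresponsive) [OR] = 1 − (1−0.071945) × (1−0.043200) × (1−0.012064) = 0.122749
Rounded to 4 decimal places: P(Ship steering unresponsive) ≈ 0.1227.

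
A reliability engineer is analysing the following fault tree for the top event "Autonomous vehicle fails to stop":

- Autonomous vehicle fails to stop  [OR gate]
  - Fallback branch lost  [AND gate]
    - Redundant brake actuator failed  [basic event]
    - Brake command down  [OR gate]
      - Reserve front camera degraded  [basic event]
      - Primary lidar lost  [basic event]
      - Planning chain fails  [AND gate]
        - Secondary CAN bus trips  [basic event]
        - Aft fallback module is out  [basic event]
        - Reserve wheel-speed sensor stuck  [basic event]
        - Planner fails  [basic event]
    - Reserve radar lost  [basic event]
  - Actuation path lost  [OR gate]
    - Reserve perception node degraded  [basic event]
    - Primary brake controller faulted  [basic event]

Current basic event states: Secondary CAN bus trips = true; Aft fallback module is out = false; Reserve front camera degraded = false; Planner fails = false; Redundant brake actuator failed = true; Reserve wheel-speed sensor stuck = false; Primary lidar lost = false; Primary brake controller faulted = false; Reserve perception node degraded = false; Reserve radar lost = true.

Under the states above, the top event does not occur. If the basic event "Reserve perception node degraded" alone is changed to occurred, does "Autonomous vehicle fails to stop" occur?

Yes

Counterfactual: set "Reserve perception node degraded" to occurred.
Planning chain fails [AND]: Secondary CAN bus trips=occurs, Aft fallback module is out=not, Reserve wheel-speed sensor stuck=not, Planner fails=not → not all inputs occur → does not occur.
Brake command down [OR]: Reserve front camera degraded=not, Primary lidar lost=not, Planning chain fails=not → no input occurs → does not occur.
Fallback branch lost [AND]: Redundant brake actuator failed=occurs, Brake command down=not, Reserve radar lost=occurs → not all inputs occur → does not occur.
Actuation path lost [OR]: Reserve perception node degraded=occurs, Primary brake controller faulted=not → at least one input occurs → occurs.
Autonomous vehicle fails to stop [OR]: Fallback branch lost=not, Actuation path lost=occurs → at least one input occurs → occurs.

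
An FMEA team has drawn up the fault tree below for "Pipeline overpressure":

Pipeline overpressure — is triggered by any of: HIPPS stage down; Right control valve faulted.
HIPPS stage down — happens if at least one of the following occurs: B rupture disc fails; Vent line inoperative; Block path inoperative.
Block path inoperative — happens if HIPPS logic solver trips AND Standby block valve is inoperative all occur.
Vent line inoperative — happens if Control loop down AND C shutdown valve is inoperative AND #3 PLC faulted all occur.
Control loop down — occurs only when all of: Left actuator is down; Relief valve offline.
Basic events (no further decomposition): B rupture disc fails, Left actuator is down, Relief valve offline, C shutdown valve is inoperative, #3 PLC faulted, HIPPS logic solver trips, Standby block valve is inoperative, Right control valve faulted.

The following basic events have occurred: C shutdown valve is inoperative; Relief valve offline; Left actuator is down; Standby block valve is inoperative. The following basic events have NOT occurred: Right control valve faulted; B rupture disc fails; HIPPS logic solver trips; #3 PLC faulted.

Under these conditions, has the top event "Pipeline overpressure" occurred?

No

Control loop down [AND]: Left actuator is down=occurs, Relief valve offline=occurs → all inputs occur → occurs.
Vent line inoperative [AND]: Control loop down=occurs, C shutdown valve is inoperative=occurs, #3 PLC faulted=not → not all inputs occur → does not occur.
Block path inoperative [AND]: HIPPS logic solver trips=not, Standby block valve is inoperative=occurs → not all inputs occur → does not occur.
HIPPS stage down [OR]: B rupture disc fails=not, Vent line inoperative=not, Block path inoperative=not → no input occurs → does not occur.
Pipeline overpressure [OR]: HIPPS stage down=not, Right control valve faulted=not → no input occurs → does not occur.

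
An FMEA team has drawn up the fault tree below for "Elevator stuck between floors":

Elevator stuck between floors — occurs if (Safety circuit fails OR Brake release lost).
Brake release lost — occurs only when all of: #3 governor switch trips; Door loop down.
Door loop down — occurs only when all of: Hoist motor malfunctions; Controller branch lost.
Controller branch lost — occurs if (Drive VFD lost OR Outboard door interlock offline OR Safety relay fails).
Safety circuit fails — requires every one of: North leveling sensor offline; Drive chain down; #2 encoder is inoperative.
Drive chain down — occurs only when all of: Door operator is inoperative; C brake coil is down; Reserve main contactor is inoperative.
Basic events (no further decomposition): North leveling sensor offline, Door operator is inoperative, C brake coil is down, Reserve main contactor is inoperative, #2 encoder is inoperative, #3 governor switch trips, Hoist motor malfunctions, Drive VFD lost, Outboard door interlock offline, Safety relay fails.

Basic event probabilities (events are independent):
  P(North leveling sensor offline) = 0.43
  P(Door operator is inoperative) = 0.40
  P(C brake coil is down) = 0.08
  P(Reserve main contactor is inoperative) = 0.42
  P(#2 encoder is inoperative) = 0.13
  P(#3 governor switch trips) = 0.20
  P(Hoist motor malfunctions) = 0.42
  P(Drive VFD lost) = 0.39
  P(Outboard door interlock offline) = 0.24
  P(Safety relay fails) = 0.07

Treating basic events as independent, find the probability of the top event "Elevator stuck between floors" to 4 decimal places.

0.0485

P(Drive chain down) [AND] = 0.40 × 0.08 × 0.42 = 0.013440
P(Safety circuit fails) [AND] = 0.43 × 0.013440 × 0.13 = 0.000751
P(Controller branch lost) [OR] = 1 − (1−0.39) × (1−0.24) × (1−0.07) = 0.568852
P(Door loop down) [AND] = 0.42 × 0.568852 = 0.238918
P(Brake release lost) [AND] = 0.20 × 0.238918 = 0.047784
P(Elevator stuck between floors) [OR] = 1 − (1−0.000751) × (1−0.047784) = 0.048499
Rounded to 4 decimal places: P(Elevator stuck between floors) ≈ 0.0485.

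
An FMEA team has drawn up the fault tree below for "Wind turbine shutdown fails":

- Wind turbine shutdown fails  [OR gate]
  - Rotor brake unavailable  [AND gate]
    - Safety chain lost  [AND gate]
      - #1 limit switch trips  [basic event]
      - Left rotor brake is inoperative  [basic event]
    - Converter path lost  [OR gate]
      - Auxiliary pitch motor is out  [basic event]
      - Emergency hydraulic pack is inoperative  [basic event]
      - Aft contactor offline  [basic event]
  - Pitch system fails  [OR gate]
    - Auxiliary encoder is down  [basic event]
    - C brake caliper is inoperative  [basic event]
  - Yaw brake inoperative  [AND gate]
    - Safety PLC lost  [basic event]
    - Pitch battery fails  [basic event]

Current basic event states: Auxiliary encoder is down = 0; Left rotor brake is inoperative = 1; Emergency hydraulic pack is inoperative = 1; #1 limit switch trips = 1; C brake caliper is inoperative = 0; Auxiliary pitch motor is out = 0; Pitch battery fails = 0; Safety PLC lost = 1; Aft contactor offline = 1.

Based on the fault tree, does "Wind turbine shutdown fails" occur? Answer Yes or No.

Yes

Safety chain lost [AND]: #1 limit switch trips=occurs, Left rotor brake is inoperative=occurs → all inputs occur → occurs.
Converter path lost [OR]: Auxiliary pitch motor is out=not, Emergency hydraulic pack is inoperative=occurs, Aft contactor offline=occurs → at least one input occurs → occurs.
Rotor brake unavailable [AND]: Safety chain lost=occurs, Converter path lost=occurs → all inputs occur → occurs.
Pitch system fails [OR]: Auxiliary encoder is down=not, C brake caliper is inoperative=not → no input occurs → does not occur.
Yaw brake inoperative [AND]: Safety PLC lost=occurs, Pitch battery fails=not → not all inputs occur → does not occur.
Wind turbine shutdown fails [OR]: Rotor brake unavailable=occurs, Pitch system fails=not, Yaw brake inoperative=not → at least one input occurs → occurs.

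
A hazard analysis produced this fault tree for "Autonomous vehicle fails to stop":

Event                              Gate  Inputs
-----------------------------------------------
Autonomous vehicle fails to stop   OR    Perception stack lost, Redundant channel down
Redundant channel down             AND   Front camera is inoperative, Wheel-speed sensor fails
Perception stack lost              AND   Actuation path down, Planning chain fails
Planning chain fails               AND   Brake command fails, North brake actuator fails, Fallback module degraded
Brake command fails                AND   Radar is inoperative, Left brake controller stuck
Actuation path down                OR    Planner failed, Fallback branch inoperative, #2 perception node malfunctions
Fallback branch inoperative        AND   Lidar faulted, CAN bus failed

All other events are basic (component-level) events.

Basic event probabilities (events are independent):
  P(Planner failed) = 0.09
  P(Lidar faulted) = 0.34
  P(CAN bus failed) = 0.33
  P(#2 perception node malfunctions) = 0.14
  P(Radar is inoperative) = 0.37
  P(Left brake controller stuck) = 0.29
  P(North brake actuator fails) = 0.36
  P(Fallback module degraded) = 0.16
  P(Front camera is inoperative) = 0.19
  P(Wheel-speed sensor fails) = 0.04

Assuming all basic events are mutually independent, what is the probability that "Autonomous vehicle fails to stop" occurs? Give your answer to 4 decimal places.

P(Fallback branch inoperative) [AND] = 0.34 × 0.33 = 0.112200
P(Actuation path down) [OR] = 1 − (1−0.09) × (1−0.112200) × (1−0.14) = 0.305208
P(Brake command fails) [AND] = 0.37 × 0.29 = 0.107300
P(Planning chain fails) [AND] = 0.107300 × 0.36 × 0.16 = 0.006180
P(Perception stack lost) [AND] = 0.305208 × 0.006180 = 0.001886
P(Redundant channel down) [AND] = 0.19 × 0.04 = 0.007600
P(Autonomous vehicle fails to stop) [OR] = 1 − (1−0.001886) × (1−0.007600) = 0.009472
Rounded to 4 decimal places: P(Autonomous vehicle fails to stop) ≈ 0.0095.

0.0095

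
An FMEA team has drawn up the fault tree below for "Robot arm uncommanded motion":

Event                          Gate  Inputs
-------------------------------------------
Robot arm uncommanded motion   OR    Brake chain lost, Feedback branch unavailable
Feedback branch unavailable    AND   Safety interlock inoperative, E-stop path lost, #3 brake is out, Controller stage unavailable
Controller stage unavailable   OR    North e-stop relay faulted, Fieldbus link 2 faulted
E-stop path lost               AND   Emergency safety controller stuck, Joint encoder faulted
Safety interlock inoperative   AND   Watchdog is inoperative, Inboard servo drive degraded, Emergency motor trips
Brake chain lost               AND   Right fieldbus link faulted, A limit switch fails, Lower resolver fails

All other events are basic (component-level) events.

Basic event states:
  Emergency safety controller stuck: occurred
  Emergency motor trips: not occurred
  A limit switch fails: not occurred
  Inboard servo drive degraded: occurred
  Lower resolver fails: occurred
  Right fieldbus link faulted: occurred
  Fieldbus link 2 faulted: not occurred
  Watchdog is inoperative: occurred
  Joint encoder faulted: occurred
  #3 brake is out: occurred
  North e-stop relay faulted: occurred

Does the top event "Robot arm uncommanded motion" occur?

No

Brake chain lost [AND]: Right fieldbus link faulted=occurs, A limit switch fails=not, Lower resolver fails=occurs → not all inputs occur → does not occur.
Safety interlock inoperative [AND]: Watchdog is inoperative=occurs, Inboard servo drive degraded=occurs, Emergency motor trips=not → not all inputs occur → does not occur.
E-stop path lost [AND]: Emergency safety controller stuck=occurs, Joint encoder faulted=occurs → all inputs occur → occurs.
Controller stage unavailable [OR]: North e-stop relay faulted=occurs, Fieldbus link 2 faulted=not → at least one input occurs → occurs.
Feedback branch unavailable [AND]: Safety interlock inoperative=not, E-stop path lost=occurs, #3 brake is out=occurs, Controller stage unavailable=occurs → not all inputs occur → does not occur.
Robot arm uncommanded motion [OR]: Brake chain lost=not, Feedback branch unavailable=not → no input occurs → does not occur.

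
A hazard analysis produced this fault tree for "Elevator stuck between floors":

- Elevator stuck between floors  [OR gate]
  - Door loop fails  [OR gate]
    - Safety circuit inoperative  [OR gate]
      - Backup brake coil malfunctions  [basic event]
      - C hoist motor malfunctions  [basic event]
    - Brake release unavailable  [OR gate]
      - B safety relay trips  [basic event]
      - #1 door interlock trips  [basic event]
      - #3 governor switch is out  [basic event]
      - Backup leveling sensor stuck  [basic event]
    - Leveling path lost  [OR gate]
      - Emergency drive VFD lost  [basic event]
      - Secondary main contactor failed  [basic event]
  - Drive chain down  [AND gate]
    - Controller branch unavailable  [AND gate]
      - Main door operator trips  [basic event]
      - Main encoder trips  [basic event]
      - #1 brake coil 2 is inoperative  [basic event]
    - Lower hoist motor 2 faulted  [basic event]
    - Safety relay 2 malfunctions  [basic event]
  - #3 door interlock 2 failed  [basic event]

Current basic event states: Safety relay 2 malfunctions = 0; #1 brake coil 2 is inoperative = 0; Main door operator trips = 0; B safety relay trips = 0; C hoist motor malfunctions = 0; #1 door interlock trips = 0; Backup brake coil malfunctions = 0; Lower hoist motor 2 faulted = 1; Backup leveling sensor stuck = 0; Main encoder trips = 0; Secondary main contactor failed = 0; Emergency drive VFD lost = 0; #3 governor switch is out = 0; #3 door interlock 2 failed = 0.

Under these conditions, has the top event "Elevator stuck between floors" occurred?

Safety circuit inoperative [OR]: Backup brake coil malfunctions=not, C hoist motor malfunctions=not → no input occurs → does not occur.
Brake release unavailable [OR]: B safety relay trips=not, #1 door interlock trips=not, #3 governor switch is out=not, Backup leveling sensor stuck=not → no input occurs → does not occur.
Leveling path lost [OR]: Emergency drive VFD lost=not, Secondary main contactor failed=not → no input occurs → does not occur.
Door loop fails [OR]: Safety circuit inoperative=not, Brake release unavailable=not, Leveling path lost=not → no input occurs → does not occur.
Controller branch unavailable [AND]: Main door operator trips=not, Main encoder trips=not, #1 brake coil 2 is inoperative=not → not all inputs occur → does not occur.
Drive chain down [AND]: Controller branch unavailable=not, Lower hoist motor 2 faulted=occurs, Safety relay 2 malfunctions=not → not all inputs occur → does not occur.
Elevator stuck between floors [OR]: Door loop fails=not, Drive chain down=not, #3 door interlock 2 failed=not → no input occurs → does not occur.

No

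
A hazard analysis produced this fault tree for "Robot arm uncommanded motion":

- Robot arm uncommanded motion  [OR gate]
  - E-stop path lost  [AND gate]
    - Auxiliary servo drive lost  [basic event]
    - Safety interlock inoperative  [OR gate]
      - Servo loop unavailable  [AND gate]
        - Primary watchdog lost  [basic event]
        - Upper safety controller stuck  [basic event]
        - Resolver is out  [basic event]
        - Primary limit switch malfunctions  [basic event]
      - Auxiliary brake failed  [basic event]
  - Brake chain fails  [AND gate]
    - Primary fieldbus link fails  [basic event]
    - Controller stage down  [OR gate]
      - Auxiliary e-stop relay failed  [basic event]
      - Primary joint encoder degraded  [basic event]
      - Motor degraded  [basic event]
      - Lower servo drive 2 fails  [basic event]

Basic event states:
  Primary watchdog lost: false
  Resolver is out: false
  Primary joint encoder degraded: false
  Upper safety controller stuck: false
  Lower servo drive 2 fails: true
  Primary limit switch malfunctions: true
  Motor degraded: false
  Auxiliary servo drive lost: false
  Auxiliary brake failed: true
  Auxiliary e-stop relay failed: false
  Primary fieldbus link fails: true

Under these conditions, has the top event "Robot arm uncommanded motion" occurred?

Yes

Servo loop unavailable [AND]: Primary watchdog lost=not, Upper safety controller stuck=not, Resolver is out=not, Primary limit switch malfunctions=occurs → not all inputs occur → does not occur.
Safety interlock inoperative [OR]: Servo loop unavailable=not, Auxiliary brake failed=occurs → at least one input occurs → occurs.
E-stop path lost [AND]: Auxiliary servo drive lost=not, Safety interlock inoperative=occurs → not all inputs occur → does not occur.
Controller stage down [OR]: Auxiliary e-stop relay failed=not, Primary joint encoder degraded=not, Motor degraded=not, Lower servo drive 2 fails=occurs → at least one input occurs → occurs.
Brake chain fails [AND]: Primary fieldbus link fails=occurs, Controller stage down=occurs → all inputs occur → occurs.
Robot arm uncommanded motion [OR]: E-stop path lost=not, Brake chain fails=occurs → at least one input occurs → occurs.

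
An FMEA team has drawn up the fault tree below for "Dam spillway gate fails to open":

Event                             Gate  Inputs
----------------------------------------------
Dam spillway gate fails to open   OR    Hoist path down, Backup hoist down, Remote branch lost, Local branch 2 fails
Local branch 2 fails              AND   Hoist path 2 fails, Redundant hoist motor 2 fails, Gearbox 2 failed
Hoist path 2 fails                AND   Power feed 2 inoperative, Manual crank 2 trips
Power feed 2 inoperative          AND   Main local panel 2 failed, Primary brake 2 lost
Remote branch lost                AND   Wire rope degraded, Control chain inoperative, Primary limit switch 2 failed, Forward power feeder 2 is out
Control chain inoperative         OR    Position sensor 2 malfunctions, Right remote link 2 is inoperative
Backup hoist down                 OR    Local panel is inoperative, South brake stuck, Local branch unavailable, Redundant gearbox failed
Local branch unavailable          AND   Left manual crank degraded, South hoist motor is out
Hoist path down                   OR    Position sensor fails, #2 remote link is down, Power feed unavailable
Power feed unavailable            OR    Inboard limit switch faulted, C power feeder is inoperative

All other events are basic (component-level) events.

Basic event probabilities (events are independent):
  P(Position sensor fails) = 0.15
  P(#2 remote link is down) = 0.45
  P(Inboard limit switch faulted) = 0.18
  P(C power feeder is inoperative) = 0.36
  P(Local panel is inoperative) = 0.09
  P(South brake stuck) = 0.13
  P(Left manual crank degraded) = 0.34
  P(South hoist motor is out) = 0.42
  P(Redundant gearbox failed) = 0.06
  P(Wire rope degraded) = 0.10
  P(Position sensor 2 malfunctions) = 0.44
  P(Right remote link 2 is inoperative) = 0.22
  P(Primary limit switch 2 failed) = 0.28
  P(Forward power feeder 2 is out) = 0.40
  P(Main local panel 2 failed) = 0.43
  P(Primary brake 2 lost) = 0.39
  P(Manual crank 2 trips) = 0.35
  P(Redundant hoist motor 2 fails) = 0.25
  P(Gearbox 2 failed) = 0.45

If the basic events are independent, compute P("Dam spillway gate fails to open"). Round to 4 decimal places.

0.8455

P(Power feed unavailable) [OR] = 1 − (1−0.18) × (1−0.36) = 0.475200
P(Hoist path down) [OR] = 1 − (1−0.15) × (1−0.45) × (1−0.475200) = 0.754656
P(Local branch unavailable) [AND] = 0.34 × 0.42 = 0.142800
P(Backup hoist down) [OR] = 1 − (1−0.09) × (1−0.13) × (1−0.142800) × (1−0.06) = 0.362073
P(Control chain inoperative) [OR] = 1 − (1−0.44) × (1−0.22) = 0.563200
P(Remote branch lost) [AND] = 0.10 × 0.563200 × 0.28 × 0.40 = 0.006308
P(Power feed 2 inoperative) [AND] = 0.43 × 0.39 = 0.167700
P(Hoist path 2 fails) [AND] = 0.167700 × 0.35 = 0.058695
P(Local branch 2 fails) [AND] = 0.058695 × 0.25 × 0.45 = 0.006603
P(Dam spillway gate fails to open) [OR] = 1 − (1−0.754656) × (1−0.362073) × (1−0.006308) × (1−0.006603) = 0.845503
Rounded to 4 decimal places: P(Dam spillway gate fails to open) ≈ 0.8455.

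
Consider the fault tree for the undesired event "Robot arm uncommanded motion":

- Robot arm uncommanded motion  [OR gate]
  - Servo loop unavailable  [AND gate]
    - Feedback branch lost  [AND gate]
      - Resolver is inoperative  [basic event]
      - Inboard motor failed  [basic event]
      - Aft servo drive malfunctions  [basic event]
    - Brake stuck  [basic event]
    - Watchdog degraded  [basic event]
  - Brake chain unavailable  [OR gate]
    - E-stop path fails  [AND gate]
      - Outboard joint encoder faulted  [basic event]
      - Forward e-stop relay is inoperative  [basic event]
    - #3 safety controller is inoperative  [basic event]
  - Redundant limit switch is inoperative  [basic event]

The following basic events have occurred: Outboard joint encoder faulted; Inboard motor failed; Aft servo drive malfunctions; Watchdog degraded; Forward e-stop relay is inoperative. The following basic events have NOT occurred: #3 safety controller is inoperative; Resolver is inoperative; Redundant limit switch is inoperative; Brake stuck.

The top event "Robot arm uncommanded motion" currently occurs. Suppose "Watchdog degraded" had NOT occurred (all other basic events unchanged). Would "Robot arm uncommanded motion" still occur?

Counterfactual: set "Watchdog degraded" to not occurred.
Feedback branch lost [AND]: Resolver is inoperative=not, Inboard motor failed=occurs, Aft servo drive malfunctions=occurs → not all inputs occur → does not occur.
Servo loop unavailable [AND]: Feedback branch lost=not, Brake stuck=not, Watchdog degraded=not → not all inputs occur → does not occur.
E-stop path fails [AND]: Outboard joint encoder faulted=occurs, Forward e-stop relay is inoperative=occurs → all inputs occur → occurs.
Brake chain unavailable [OR]: E-stop path fails=occurs, #3 safety controller is inoperative=not → at least one input occurs → occurs.
Robot arm uncommanded motion [OR]: Servo loop unavailable=not, Brake chain unavailable=occurs, Redundant limit switch is inoperative=not → at least one input occurs → occurs.

Yes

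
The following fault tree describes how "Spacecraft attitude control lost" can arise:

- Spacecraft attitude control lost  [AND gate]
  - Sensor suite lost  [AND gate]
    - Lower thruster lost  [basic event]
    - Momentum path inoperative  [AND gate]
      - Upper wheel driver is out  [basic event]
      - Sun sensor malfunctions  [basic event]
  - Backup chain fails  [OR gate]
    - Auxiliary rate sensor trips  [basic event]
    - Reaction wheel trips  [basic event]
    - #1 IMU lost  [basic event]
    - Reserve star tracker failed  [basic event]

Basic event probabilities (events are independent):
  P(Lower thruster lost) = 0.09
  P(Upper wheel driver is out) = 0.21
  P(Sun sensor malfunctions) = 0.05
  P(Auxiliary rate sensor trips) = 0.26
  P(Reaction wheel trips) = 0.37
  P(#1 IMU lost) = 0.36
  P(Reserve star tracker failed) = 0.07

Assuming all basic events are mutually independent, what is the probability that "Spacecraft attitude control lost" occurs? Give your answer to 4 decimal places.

0.0007

P(Momentum path inoperative) [AND] = 0.21 × 0.05 = 0.010500
P(Sensor suite lost) [AND] = 0.09 × 0.010500 = 0.000945
P(Backup chain fails) [OR] = 1 − (1−0.26) × (1−0.37) × (1−0.36) × (1−0.07) = 0.722518
P(Spacecraft attitude control lost) [AND] = 0.000945 × 0.722518 = 0.000683
Rounded to 4 decimal places: P(Spacecraft attitude control lost) ≈ 0.0007.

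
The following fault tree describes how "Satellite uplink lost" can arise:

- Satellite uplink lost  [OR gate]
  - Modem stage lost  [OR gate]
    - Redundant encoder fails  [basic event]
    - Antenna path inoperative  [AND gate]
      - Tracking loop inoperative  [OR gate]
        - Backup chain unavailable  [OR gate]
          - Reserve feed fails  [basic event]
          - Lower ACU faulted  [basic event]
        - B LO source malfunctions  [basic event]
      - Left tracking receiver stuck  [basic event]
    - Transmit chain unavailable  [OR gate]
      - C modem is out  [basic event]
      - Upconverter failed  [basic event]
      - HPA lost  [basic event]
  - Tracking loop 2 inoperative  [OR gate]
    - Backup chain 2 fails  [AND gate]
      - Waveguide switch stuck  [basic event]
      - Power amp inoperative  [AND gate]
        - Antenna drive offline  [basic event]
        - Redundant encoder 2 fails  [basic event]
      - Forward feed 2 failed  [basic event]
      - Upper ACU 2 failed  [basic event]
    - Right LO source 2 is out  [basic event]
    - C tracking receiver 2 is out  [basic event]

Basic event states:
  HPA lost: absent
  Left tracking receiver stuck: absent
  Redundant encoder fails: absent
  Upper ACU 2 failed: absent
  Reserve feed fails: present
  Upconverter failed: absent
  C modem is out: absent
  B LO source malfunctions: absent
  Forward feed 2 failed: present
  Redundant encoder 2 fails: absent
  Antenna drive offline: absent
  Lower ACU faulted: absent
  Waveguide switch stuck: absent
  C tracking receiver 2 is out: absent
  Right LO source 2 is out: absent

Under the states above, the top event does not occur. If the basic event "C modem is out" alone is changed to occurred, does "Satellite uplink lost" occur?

Counterfactual: set "C modem is out" to occurred.
Backup chain unavailable [OR]: Reserve feed fails=occurs, Lower ACU faulted=not → at least one input occurs → occurs.
Tracking loop inoperative [OR]: Backup chain unavailable=occurs, B LO source malfunctions=not → at least one input occurs → occurs.
Antenna path inoperative [AND]: Tracking loop inoperative=occurs, Left tracking receiver stuck=not → not all inputs occur → does not occur.
Transmit chain unavailable [OR]: C modem is out=occurs, Upconverter failed=not, HPA lost=not → at least one input occurs → occurs.
Modem stage lost [OR]: Redundant encoder fails=not, Antenna path inoperative=not, Transmit chain unavailable=occurs → at least one input occurs → occurs.
Power amp inoperative [AND]: Antenna drive offline=not, Redundant encoder 2 fails=not → not all inputs occur → does not occur.
Backup chain 2 fails [AND]: Waveguide switch stuck=not, Power amp inoperative=not, Forward feed 2 failed=occurs, Upper ACU 2 failed=not → not all inputs occur → does not occur.
Tracking loop 2 inoperative [OR]: Backup chain 2 fails=not, Right LO source 2 is out=not, C tracking receiver 2 is out=not → no input occurs → does not occur.
Satellite uplink lost [OR]: Modem stage lost=occurs, Tracking loop 2 inoperative=not → at least one input occurs → occurs.

Yes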